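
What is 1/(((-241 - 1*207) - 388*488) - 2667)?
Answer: -1/192459 ≈ -5.1959e-6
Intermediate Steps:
1/(((-241 - 1*207) - 388*488) - 2667) = 1/(((-241 - 207) - 189344) - 2667) = 1/((-448 - 189344) - 2667) = 1/(-189792 - 2667) = 1/(-192459) = -1/192459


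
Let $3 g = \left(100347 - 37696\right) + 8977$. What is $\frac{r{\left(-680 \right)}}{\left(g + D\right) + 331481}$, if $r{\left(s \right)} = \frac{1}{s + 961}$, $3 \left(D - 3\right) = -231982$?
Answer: $\frac{3}{234381538} \approx 1.28 \cdot 10^{-8}$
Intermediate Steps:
$D = - \frac{231973}{3}$ ($D = 3 + \frac{1}{3} \left(-231982\right) = 3 - \frac{231982}{3} = - \frac{231973}{3} \approx -77324.0$)
$g = 23876$ ($g = \frac{\left(100347 - 37696\right) + 8977}{3} = \frac{62651 + 8977}{3} = \frac{1}{3} \cdot 71628 = 23876$)
$r{\left(s \right)} = \frac{1}{961 + s}$
$\frac{r{\left(-680 \right)}}{\left(g + D\right) + 331481} = \frac{1}{\left(961 - 680\right) \left(\left(23876 - \frac{231973}{3}\right) + 331481\right)} = \frac{1}{281 \left(- \frac{160345}{3} + 331481\right)} = \frac{1}{281 \cdot \frac{834098}{3}} = \frac{1}{281} \cdot \frac{3}{834098} = \frac{3}{234381538}$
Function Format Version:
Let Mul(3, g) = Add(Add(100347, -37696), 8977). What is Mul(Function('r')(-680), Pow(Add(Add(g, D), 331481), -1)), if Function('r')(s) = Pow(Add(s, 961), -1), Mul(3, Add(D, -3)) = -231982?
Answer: Rational(3, 234381538) ≈ 1.2800e-8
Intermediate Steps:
D = Rational(-231973, 3) (D = Add(3, Mul(Rational(1, 3), -231982)) = Add(3, Rational(-231982, 3)) = Rational(-231973, 3) ≈ -77324.)
g = 23876 (g = Mul(Rational(1, 3), Add(Add(100347, -37696), 8977)) = Mul(Rational(1, 3), Add(62651, 8977)) = Mul(Rational(1, 3), 71628) = 23876)
Function('r')(s) = Pow(Add(961, s), -1)
Mul(Function('r')(-680), Pow(Add(Add(g, D), 331481), -1)) = Mul(Pow(Add(961, -680), -1), Pow(Add(Add(23876, Rational(-231973, 3)), 331481), -1)) = Mul(Pow(281, -1), Pow(Add(Rational(-160345, 3), 331481), -1)) = Mul(Rational(1, 281), Pow(Rational(834098, 3), -1)) = Mul(Rational(1, 281), Rational(3, 834098)) = Rational(3, 234381538)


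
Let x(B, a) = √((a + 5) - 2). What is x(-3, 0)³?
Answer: 3*√3 ≈ 5.1962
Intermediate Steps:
x(B, a) = √(3 + a) (x(B, a) = √((5 + a) - 2) = √(3 + a))
x(-3, 0)³ = (√(3 + 0))³ = (√3)³ = 3*√3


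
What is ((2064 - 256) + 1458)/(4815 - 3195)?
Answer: 1633/810 ≈ 2.0160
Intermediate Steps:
((2064 - 256) + 1458)/(4815 - 3195) = (1808 + 1458)/1620 = 3266*(1/1620) = 1633/810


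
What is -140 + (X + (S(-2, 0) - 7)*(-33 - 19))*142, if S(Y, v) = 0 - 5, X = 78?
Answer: 99544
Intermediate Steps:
S(Y, v) = -5
-140 + (X + (S(-2, 0) - 7)*(-33 - 19))*142 = -140 + (78 + (-5 - 7)*(-33 - 19))*142 = -140 + (78 - 12*(-52))*142 = -140 + (78 + 624)*142 = -140 + 702*142 = -140 + 99684 = 99544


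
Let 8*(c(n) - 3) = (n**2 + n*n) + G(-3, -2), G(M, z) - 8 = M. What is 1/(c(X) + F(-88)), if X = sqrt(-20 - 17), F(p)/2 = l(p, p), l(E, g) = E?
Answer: -8/1453 ≈ -0.0055059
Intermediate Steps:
G(M, z) = 8 + M
F(p) = 2*p
X = I*sqrt(37) (X = sqrt(-37) = I*sqrt(37) ≈ 6.0828*I)
c(n) = 29/8 + n**2/4 (c(n) = 3 + ((n**2 + n*n) + (8 - 3))/8 = 3 + ((n**2 + n**2) + 5)/8 = 3 + (2*n**2 + 5)/8 = 3 + (5 + 2*n**2)/8 = 3 + (5/8 + n**2/4) = 29/8 + n**2/4)
1/(c(X) + F(-88)) = 1/((29/8 + (I*sqrt(37))**2/4) + 2*(-88)) = 1/((29/8 + (1/4)*(-37)) - 176) = 1/((29/8 - 37/4) - 176) = 1/(-45/8 - 176) = 1/(-1453/8) = -8/1453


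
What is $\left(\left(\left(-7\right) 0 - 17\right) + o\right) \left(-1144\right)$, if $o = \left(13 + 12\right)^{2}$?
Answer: $-695552$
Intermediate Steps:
$o = 625$ ($o = 25^{2} = 625$)
$\left(\left(\left(-7\right) 0 - 17\right) + o\right) \left(-1144\right) = \left(\left(\left(-7\right) 0 - 17\right) + 625\right) \left(-1144\right) = \left(\left(0 - 17\right) + 625\right) \left(-1144\right) = \left(-17 + 625\right) \left(-1144\right) = 608 \left(-1144\right) = -695552$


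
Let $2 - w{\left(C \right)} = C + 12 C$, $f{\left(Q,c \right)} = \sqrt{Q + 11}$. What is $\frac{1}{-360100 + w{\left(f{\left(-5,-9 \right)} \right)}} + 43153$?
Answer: $\frac{2797837023002086}{64835284295} + \frac{13 \sqrt{6}}{129670568590} \approx 43153.0$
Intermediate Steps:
$f{\left(Q,c \right)} = \sqrt{11 + Q}$
$w{\left(C \right)} = 2 - 13 C$ ($w{\left(C \right)} = 2 - \left(C + 12 C\right) = 2 - 13 C$)
$\frac{1}{-360100 + w{\left(f{\left(-5,-9 \right)} \right)}} + 43153 = \frac{1}{-360100 + \left(2 - 13 \sqrt{11 - 5}\right)} + 43153 = \frac{1}{-360100 + \left(2 - 13 \sqrt{6}\right)} + 43153 = \frac{1}{-360098 - 13 \sqrt{6}} + 43153 = 43153 + \frac{1}{-360098 - 13 \sqrt{6}}$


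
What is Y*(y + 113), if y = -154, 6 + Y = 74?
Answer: -2788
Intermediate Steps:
Y = 68 (Y = -6 + 74 = 68)
Y*(y + 113) = 68*(-154 + 113) = 68*(-41) = -2788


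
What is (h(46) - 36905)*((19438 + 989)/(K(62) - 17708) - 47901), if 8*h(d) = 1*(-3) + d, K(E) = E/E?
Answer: 125193554553249/70828 ≈ 1.7676e+9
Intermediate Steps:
K(E) = 1
h(d) = -3/8 + d/8 (h(d) = (1*(-3) + d)/8 = (-3 + d)/8 = -3/8 + d/8)
(h(46) - 36905)*((19438 + 989)/(K(62) - 17708) - 47901) = ((-3/8 + (⅛)*46) - 36905)*((19438 + 989)/(1 - 17708) - 47901) = ((-3/8 + 23/4) - 36905)*(20427/(-17707) - 47901) = (43/8 - 36905)*(20427*(-1/17707) - 47901) = -295197*(-20427/17707 - 47901)/8 = -295197/8*(-848203434/17707) = 125193554553249/70828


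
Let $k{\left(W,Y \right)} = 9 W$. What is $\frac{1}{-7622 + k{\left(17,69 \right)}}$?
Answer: $- \frac{1}{7469} \approx -0.00013389$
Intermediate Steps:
$\frac{1}{-7622 + k{\left(17,69 \right)}} = \frac{1}{-7622 + 9 \cdot 17} = \frac{1}{-7622 + 153} = \frac{1}{-7469} = - \frac{1}{7469}$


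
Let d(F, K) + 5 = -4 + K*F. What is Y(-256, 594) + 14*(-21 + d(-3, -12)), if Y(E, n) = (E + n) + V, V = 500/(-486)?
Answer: 102296/243 ≈ 420.97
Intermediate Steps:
V = -250/243 (V = 500*(-1/486) = -250/243 ≈ -1.0288)
d(F, K) = -9 + F*K (d(F, K) = -5 + (-4 + K*F) = -5 + (-4 + F*K) = -9 + F*K)
Y(E, n) = -250/243 + E + n (Y(E, n) = (E + n) - 250/243 = -250/243 + E + n)
Y(-256, 594) + 14*(-21 + d(-3, -12)) = (-250/243 - 256 + 594) + 14*(-21 + (-9 - 3*(-12))) = 81884/243 + 14*(-21 + (-9 + 36)) = 81884/243 + 14*(-21 + 27) = 81884/243 + 14*6 = 81884/243 + 84 = 102296/243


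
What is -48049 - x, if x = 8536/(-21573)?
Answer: -1036552541/21573 ≈ -48049.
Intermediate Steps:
x = -8536/21573 (x = 8536*(-1/21573) = -8536/21573 ≈ -0.39568)
-48049 - x = -48049 - 1*(-8536/21573) = -48049 + 8536/21573 = -1036552541/21573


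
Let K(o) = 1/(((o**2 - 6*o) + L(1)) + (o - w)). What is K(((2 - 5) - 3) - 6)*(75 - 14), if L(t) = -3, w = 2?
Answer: 61/199 ≈ 0.30653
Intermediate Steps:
K(o) = 1/(-5 + o**2 - 5*o) (K(o) = 1/(((o**2 - 6*o) - 3) + (o - 1*2)) = 1/((-3 + o**2 - 6*o) + (o - 2)) = 1/((-3 + o**2 - 6*o) + (-2 + o)) = 1/(-5 + o**2 - 5*o))
K(((2 - 5) - 3) - 6)*(75 - 14) = (75 - 14)/(-5 + (((2 - 5) - 3) - 6)**2 - 5*(((2 - 5) - 3) - 6)) = 61/(-5 + ((-3 - 3) - 6)**2 - 5*((-3 - 3) - 6)) = 61/(-5 + (-6 - 6)**2 - 5*(-6 - 6)) = 61/(-5 + (-12)**2 - 5*(-12)) = 61/(-5 + 144 + 60) = 61/199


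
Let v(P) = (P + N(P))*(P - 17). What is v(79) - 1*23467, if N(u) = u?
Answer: -13671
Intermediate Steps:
v(P) = 2*P*(-17 + P) (v(P) = (P + P)*(P - 17) = (2*P)*(-17 + P) = 2*P*(-17 + P))
v(79) - 1*23467 = 2*79*(-17 + 79) - 1*23467 = 2*79*62 - 23467 = 9796 - 23467 = -13671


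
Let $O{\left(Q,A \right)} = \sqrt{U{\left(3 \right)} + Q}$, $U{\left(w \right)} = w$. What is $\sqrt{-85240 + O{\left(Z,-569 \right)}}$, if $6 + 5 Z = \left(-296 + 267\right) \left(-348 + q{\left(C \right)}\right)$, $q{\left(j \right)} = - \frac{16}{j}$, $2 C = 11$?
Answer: $\frac{\sqrt{-257851000 + 55 \sqrt{6162145}}}{55} \approx 291.88 i$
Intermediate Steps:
$C = \frac{11}{2}$ ($C = \frac{1}{2} \cdot 11 = \frac{11}{2} \approx 5.5$)
$Z = \frac{111874}{55}$ ($Z = - \frac{6}{5} + \frac{\left(-296 + 267\right) \left(-348 - \frac{16}{\frac{11}{2}}\right)}{5} = - \frac{6}{5} + \frac{\left(-29\right) \left(-348 - \frac{32}{11}\right)}{5} = - \frac{6}{5} + \frac{\left(-29\right) \left(- \frac{3860}{11}\right)}{5} = - \frac{6}{5} + \frac{1}{5} \cdot \frac{111940}{11} = - \frac{6}{5} + \frac{22388}{11} = \frac{111874}{55} \approx 2034.1$)
$O{\left(Q,A \right)} = \sqrt{3 + Q}$
$\sqrt{-85240 + O{\left(Z,-569 \right)}} = \sqrt{-85240 + \sqrt{3 + \frac{111874}{55}}} = \sqrt{-85240 + \sqrt{\frac{112039}{55}}} = \sqrt{-85240 + \frac{\sqrt{6162145}}{55}}$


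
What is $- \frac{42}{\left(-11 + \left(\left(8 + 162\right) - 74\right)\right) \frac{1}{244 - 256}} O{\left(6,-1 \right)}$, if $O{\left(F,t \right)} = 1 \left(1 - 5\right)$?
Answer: $- \frac{2016}{85} \approx -23.718$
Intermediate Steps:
$O{\left(F,t \right)} = -4$ ($O{\left(F,t \right)} = 1 \left(-4\right) = -4$)
$- \frac{42}{\left(-11 + \left(\left(8 + 162\right) - 74\right)\right) \frac{1}{244 - 256}} O{\left(6,-1 \right)} = - \frac{42}{\left(-11 + \left(\left(8 + 162\right) - 74\right)\right) \frac{1}{244 - 256}} \left(-4\right) = - \frac{42}{\left(-11 + \left(170 - 74\right)\right) \frac{1}{-12}} \left(-4\right) = - \frac{42}{\left(-11 + 96\right) \left(- \frac{1}{12}\right)} \left(-4\right) = - \frac{42}{85 \left(- \frac{1}{12}\right)} \left(-4\right) = - \frac{42}{- \frac{85}{12}} \left(-4\right) = \left(-42\right) \left(- \frac{12}{85}\right) \left(-4\right) = \frac{504}{85} \left(-4\right) = - \frac{2016}{85}$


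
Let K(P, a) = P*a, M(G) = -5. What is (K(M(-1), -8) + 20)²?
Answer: 3600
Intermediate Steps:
(K(M(-1), -8) + 20)² = (-5*(-8) + 20)² = (40 + 20)² = 60² = 3600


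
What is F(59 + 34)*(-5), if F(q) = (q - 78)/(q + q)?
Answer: -25/62 ≈ -0.40323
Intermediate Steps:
F(q) = (-78 + q)/(2*q) (F(q) = (-78 + q)/((2*q)) = (-78 + q)*(1/(2*q)) = (-78 + q)/(2*q))
F(59 + 34)*(-5) = ((-78 + (59 + 34))/(2*(59 + 34)))*(-5) = ((½)*(-78 + 93)/93)*(-5) = ((½)*(1/93)*15)*(-5) = (5/62)*(-5) = -25/62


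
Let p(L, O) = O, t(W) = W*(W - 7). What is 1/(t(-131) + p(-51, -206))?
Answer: 1/17872 ≈ 5.5953e-5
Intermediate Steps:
t(W) = W*(-7 + W)
1/(t(-131) + p(-51, -206)) = 1/(-131*(-7 - 131) - 206) = 1/(-131*(-138) - 206) = 1/(18078 - 206) = 1/17872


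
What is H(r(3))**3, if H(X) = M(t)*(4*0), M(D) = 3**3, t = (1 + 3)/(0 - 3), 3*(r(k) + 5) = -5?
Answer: 0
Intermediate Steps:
r(k) = -20/3 (r(k) = -5 + (1/3)*(-5) = -5 - 5/3 = -20/3)
t = -4/3 (t = 4/(-3) = 4*(-1/3) = -4/3 ≈ -1.3333)
M(D) = 27
H(X) = 0 (H(X) = 27*(4*0) = 27*0 = 0)
H(r(3))**3 = 0**3 = 0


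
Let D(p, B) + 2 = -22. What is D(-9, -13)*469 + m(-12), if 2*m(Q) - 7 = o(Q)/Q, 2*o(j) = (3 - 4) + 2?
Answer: -540121/48 ≈ -11253.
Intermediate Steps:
o(j) = 1/2 (o(j) = ((3 - 4) + 2)/2 = (-1 + 2)/2 = (1/2)*1 = 1/2)
D(p, B) = -24 (D(p, B) = -2 - 22 = -24)
m(Q) = 7/2 + 1/(4*Q) (m(Q) = 7/2 + (1/(2*Q))/2 = 7/2 + 1/(4*Q))
D(-9, -13)*469 + m(-12) = -24*469 + (1/4)*(1 + 14*(-12))/(-12) = -11256 + (1/4)*(-1/12)*(1 - 168) = -11256 + (1/4)*(-1/12)*(-167) = -11256 + 167/48 = -540121/48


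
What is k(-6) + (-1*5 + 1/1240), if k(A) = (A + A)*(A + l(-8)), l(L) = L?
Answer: 202121/1240 ≈ 163.00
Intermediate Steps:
k(A) = 2*A*(-8 + A) (k(A) = (A + A)*(A - 8) = (2*A)*(-8 + A) = 2*A*(-8 + A))
k(-6) + (-1*5 + 1/1240) = 2*(-6)*(-8 - 6) + (-1*5 + 1/1240) = 2*(-6)*(-14) + (-5 + 1/1240) = 168 - 6199/1240 = 202121/1240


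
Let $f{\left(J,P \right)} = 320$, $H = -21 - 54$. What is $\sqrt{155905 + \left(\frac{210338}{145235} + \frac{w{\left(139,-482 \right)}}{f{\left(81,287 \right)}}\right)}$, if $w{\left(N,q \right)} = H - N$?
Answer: $\frac{\sqrt{210467366589571890}}{1161880} \approx 394.85$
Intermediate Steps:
$H = -75$
$w{\left(N,q \right)} = -75 - N$
$\sqrt{155905 + \left(\frac{210338}{145235} + \frac{w{\left(139,-482 \right)}}{f{\left(81,287 \right)}}\right)} = \sqrt{155905 + \left(\frac{210338}{145235} + \frac{-75 - 139}{320}\right)} = \sqrt{155905 + \left(210338 \cdot \frac{1}{145235} + \left(-75 - 139\right) \frac{1}{320}\right)} = \sqrt{155905 + \left(\frac{210338}{145235} - \frac{107}{160}\right)} = \sqrt{155905 + \frac{3622787}{4647520}} = \sqrt{\frac{724575228387}{4647520}} = \frac{\sqrt{210467366589571890}}{1161880}$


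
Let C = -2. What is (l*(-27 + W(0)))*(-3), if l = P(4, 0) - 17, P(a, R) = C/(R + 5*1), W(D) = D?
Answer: -7047/5 ≈ -1409.4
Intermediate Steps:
P(a, R) = -2/(5 + R) (P(a, R) = -2/(R + 5*1) = -2/(R + 5) = -2/(5 + R))
l = -87/5 (l = -2/(5 + 0) - 17 = -2/5 - 17 = -2*⅕ - 17 = -⅖ - 17 = -87/5 ≈ -17.400)
(l*(-27 + W(0)))*(-3) = -87*(-27 + 0)/5*(-3) = -87/5*(-27)*(-3) = (2349/5)*(-3) = -7047/5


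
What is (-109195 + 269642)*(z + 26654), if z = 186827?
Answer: 34252386007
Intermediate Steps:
(-109195 + 269642)*(z + 26654) = (-109195 + 269642)*(186827 + 26654) = 160447*213481 = 34252386007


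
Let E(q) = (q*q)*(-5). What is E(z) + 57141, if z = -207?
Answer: -157104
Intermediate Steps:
E(q) = -5*q² (E(q) = q²*(-5) = -5*q²)
E(z) + 57141 = -5*(-207)² + 57141 = -5*42849 + 57141 = -214245 + 57141 = -157104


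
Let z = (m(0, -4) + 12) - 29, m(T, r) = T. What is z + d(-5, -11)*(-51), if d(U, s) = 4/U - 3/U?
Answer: -34/5 ≈ -6.8000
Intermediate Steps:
d(U, s) = 1/U
z = -17 (z = (0 + 12) - 29 = 12 - 29 = -17)
z + d(-5, -11)*(-51) = -17 - 51/(-5) = -17 - ⅕*(-51) = -17 + 51/5 = -34/5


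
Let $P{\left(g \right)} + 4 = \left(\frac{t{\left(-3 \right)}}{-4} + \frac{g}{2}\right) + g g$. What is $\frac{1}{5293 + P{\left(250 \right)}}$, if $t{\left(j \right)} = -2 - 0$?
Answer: $\frac{2}{135829} \approx 1.4724 \cdot 10^{-5}$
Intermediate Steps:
$t{\left(j \right)} = -2$ ($t{\left(j \right)} = -2 + 0 = -2$)
$P{\left(g \right)} = - \frac{7}{2} + g^{2} + \frac{g}{2}$ ($P{\left(g \right)} = -4 + \left(\left(- \frac{2}{-4} + \frac{g}{2}\right) + g g\right) = -4 + \left(\left(\left(-2\right) \left(- \frac{1}{4}\right) + g \frac{1}{2}\right) + g^{2}\right) = -4 + \left(\left(\frac{1}{2} + \frac{g}{2}\right) + g^{2}\right) = -4 + \left(\frac{1}{2} + g^{2} + \frac{g}{2}\right) = - \frac{7}{2} + g^{2} + \frac{g}{2}$)
$\frac{1}{5293 + P{\left(250 \right)}} = \frac{1}{5293 + \left(- \frac{7}{2} + 250^{2} + \frac{1}{2} \cdot 250\right)} = \frac{1}{5293 + \left(- \frac{7}{2} + 62500 + 125\right)} = \frac{1}{5293 + \frac{125243}{2}} = \frac{1}{\frac{135829}{2}} = \frac{2}{135829}$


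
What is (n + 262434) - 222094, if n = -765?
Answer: 39575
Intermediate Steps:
(n + 262434) - 222094 = (-765 + 262434) - 222094 = 261669 - 222094 = 39575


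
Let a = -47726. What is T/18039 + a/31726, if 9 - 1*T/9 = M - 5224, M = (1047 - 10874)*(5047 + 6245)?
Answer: 5280889552094/95384219 ≈ 55364.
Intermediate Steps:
M = -110966484 (M = -9827*11292 = -110966484)
T = 998745453 (T = 81 - 9*(-110966484 - 5224) = 81 - 9*(-110971708) = 81 + 998745372 = 998745453)
T/18039 + a/31726 = 998745453/18039 - 47726/31726 = 998745453*(1/18039) - 47726*1/31726 = 332915151/6013 - 23863/15863 = 5280889552094/95384219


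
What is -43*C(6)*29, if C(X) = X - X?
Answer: 0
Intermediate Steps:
C(X) = 0
-43*C(6)*29 = -43*0*29 = 0*29 = 0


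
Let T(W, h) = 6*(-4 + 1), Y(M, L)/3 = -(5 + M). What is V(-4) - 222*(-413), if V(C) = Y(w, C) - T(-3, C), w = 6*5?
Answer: 91599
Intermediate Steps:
w = 30
Y(M, L) = -15 - 3*M (Y(M, L) = 3*(-(5 + M)) = 3*(-5 - M) = -15 - 3*M)
T(W, h) = -18 (T(W, h) = 6*(-3) = -18)
V(C) = -87 (V(C) = (-15 - 3*30) - 1*(-18) = (-15 - 90) + 18 = -105 + 18 = -87)
V(-4) - 222*(-413) = -87 - 222*(-413) = -87 + 91686 = 91599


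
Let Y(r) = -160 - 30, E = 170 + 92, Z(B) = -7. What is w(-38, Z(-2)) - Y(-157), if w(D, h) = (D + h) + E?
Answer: 407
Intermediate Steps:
E = 262
Y(r) = -190
w(D, h) = 262 + D + h (w(D, h) = (D + h) + 262 = 262 + D + h)
w(-38, Z(-2)) - Y(-157) = (262 - 38 - 7) - 1*(-190) = 217 + 190 = 407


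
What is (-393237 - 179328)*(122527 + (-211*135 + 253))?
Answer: -53990016675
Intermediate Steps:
(-393237 - 179328)*(122527 + (-211*135 + 253)) = -572565*(122527 + (-28485 + 253)) = -572565*(122527 - 28232) = -572565*94295 = -53990016675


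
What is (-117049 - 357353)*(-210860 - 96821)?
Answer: 145964481762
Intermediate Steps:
(-117049 - 357353)*(-210860 - 96821) = -474402*(-307681) = 145964481762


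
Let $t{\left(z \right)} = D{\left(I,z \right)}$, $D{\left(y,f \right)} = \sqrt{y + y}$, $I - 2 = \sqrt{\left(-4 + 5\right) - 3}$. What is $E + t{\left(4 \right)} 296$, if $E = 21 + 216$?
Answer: $237 + 296 \sqrt{4 + 2 i \sqrt{2}} \approx 861.38 + 198.45 i$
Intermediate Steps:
$I = 2 + i \sqrt{2}$ ($I = 2 + \sqrt{\left(-4 + 5\right) - 3} = 2 + \sqrt{1 - 3} = 2 + \sqrt{-2} = 2 + i \sqrt{2} \approx 2.0 + 1.4142 i$)
$D{\left(y,f \right)} = \sqrt{2} \sqrt{y}$ ($D{\left(y,f \right)} = \sqrt{2 y} = \sqrt{2} \sqrt{y}$)
$E = 237$
$t{\left(z \right)} = \sqrt{2} \sqrt{2 + i \sqrt{2}}$
$E + t{\left(4 \right)} 296 = 237 + \sqrt{4 + 2 i \sqrt{2}} \cdot 296 = 237 + 296 \sqrt{4 + 2 i \sqrt{2}}$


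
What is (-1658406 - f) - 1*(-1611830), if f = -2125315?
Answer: 2078739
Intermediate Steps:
(-1658406 - f) - 1*(-1611830) = (-1658406 - 1*(-2125315)) - 1*(-1611830) = (-1658406 + 2125315) + 1611830 = 466909 + 1611830 = 2078739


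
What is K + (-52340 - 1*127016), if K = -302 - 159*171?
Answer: -206847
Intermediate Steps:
K = -27491 (K = -302 - 27189 = -27491)
K + (-52340 - 1*127016) = -27491 + (-52340 - 1*127016) = -27491 + (-52340 - 127016) = -27491 - 179356 = -206847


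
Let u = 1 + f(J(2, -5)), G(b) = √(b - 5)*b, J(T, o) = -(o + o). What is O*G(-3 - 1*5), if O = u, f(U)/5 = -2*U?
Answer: 792*I*√13 ≈ 2855.6*I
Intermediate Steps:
J(T, o) = -2*o
f(U) = -10*U (f(U) = 5*(-2*U) = -10*U)
G(b) = b*√(-5 + b) (G(b) = √(-5 + b)*b = b*√(-5 + b))
u = -99 (u = 1 - (-20)*(-5) = 1 - 10*10 = 1 - 100 = -99)
O = -99
O*G(-3 - 1*5) = -99*(-3 - 1*5)*√(-5 + (-3 - 1*5)) = -99*(-3 - 5)*√(-5 + (-3 - 5)) = -(-792)*√(-5 - 8) = -(-792)*√(-13) = -(-792)*I*√13 = 792*I*√13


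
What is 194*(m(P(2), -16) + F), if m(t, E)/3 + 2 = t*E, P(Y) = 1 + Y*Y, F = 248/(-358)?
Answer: -8566652/179 ≈ -47858.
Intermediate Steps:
F = -124/179 (F = 248*(-1/358) = -124/179 ≈ -0.69274)
P(Y) = 1 + Y²
m(t, E) = -6 + 3*E*t (m(t, E) = -6 + 3*(t*E) = -6 + 3*(E*t) = -6 + 3*E*t)
194*(m(P(2), -16) + F) = 194*((-6 + 3*(-16)*(1 + 2²)) - 124/179) = 194*((-6 + 3*(-16)*(1 + 4)) - 124/179) = 194*((-6 + 3*(-16)*5) - 124/179) = 194*((-6 - 240) - 124/179) = 194*(-246 - 124/179) = 194*(-44158/179) = -8566652/179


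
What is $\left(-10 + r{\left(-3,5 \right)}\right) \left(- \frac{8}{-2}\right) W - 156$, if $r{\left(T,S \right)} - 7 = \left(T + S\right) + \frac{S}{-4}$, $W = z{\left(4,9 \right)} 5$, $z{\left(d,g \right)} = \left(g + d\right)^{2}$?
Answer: $-7761$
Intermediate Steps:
$z{\left(d,g \right)} = \left(d + g\right)^{2}$
$W = 845$ ($W = \left(4 + 9\right)^{2} \cdot 5 = 13^{2} \cdot 5 = 169 \cdot 5 = 845$)
$r{\left(T,S \right)} = 7 + T + \frac{3 S}{4}$ ($r{\left(T,S \right)} = 7 + \left(\left(T + S\right) + \frac{S}{-4}\right) = 7 + \left(\left(S + T\right) + S \left(- \frac{1}{4}\right)\right) = 7 + \left(\left(S + T\right) - \frac{S}{4}\right) = 7 + \left(T + \frac{3 S}{4}\right) = 7 + T + \frac{3 S}{4}$)
$\left(-10 + r{\left(-3,5 \right)}\right) \left(- \frac{8}{-2}\right) W - 156 = \left(-10 + \left(7 - 3 + \frac{3}{4} \cdot 5\right)\right) \left(- \frac{8}{-2}\right) 845 - 156 = \left(-10 + \left(7 - 3 + \frac{15}{4}\right)\right) \left(\left(-8\right) \left(- \frac{1}{2}\right)\right) 845 - 156 = \left(-10 + \frac{31}{4}\right) 4 \cdot 845 - 156 = \left(- \frac{9}{4}\right) 4 \cdot 845 - 156 = \left(-9\right) 845 - 156 = -7605 - 156 = -7761$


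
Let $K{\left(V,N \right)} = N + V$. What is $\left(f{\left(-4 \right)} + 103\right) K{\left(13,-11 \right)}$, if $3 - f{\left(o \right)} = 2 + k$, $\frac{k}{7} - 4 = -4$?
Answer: $208$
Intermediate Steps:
$k = 0$ ($k = 28 + 7 \left(-4\right) = 28 - 28 = 0$)
$f{\left(o \right)} = 1$ ($f{\left(o \right)} = 3 - \left(2 + 0\right) = 3 - 2 = 1$)
$\left(f{\left(-4 \right)} + 103\right) K{\left(13,-11 \right)} = \left(1 + 103\right) \left(-11 + 13\right) = 104 \cdot 2 = 208$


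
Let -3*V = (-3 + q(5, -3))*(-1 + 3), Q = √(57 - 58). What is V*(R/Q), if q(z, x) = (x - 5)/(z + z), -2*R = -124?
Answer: -2356*I/15 ≈ -157.07*I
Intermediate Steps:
R = 62 (R = -½*(-124) = 62)
q(z, x) = (-5 + x)/(2*z) (q(z, x) = (-5 + x)/((2*z)) = (-5 + x)*(1/(2*z)) = (-5 + x)/(2*z))
Q = I (Q = √(-1) = I ≈ 1.0*I)
V = 38/15 (V = -(-3 + (½)*(-5 - 3)/5)*(-1 + 3)/3 = -(-3 + (½)*(⅕)*(-8))*2/3 = -(-3 - ⅘)*2/3 = -(-19)*2/15 = -⅓*(-38/5) = 38/15 ≈ 2.5333)
V*(R/Q) = 38*(62/I)/15 = 38*(62*(-I))/15 = 38*(-62*I)/15 = -2356*I/15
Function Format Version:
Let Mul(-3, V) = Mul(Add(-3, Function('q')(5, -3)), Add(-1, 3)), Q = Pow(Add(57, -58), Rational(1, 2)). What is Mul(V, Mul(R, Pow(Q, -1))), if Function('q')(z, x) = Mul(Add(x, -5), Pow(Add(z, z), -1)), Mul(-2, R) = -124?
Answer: Mul(Rational(-2356, 15), I) ≈ Mul(-157.07, I)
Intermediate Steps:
R = 62 (R = Mul(Rational(-1, 2), -124) = 62)
Function('q')(z, x) = Mul(Rational(1, 2), Pow(z, -1), Add(-5, x)) (Function('q')(z, x) = Mul(Add(-5, x), Pow(Mul(2, z), -1)) = Mul(Add(-5, x), Mul(Rational(1, 2), Pow(z, -1))) = Mul(Rational(1, 2), Pow(z, -1), Add(-5, x)))
Q = I (Q = Pow(-1, Rational(1, 2)) = I ≈ Mul(1.0000, I))
V = Rational(38, 15) (V = Mul(Rational(-1, 3), Mul(Add(-3, Mul(Rational(1, 2), Pow(5, -1), Add(-5, -3))), Add(-1, 3))) = Mul(Rational(-1, 3), Mul(Add(-3, Mul(Rational(1, 2), Rational(1, 5), -8)), 2)) = Mul(Rational(-1, 3), Mul(Add(-3, Rational(-4, 5)), 2)) = Mul(Rational(-1, 3), Mul(Rational(-19, 5), 2)) = Mul(Rational(-1, 3), Rational(-38, 5)) = Rational(38, 15) ≈ 2.5333)
Mul(V, Mul(R, Pow(Q, -1))) = Mul(Rational(38, 15), Mul(62, Pow(I, -1))) = Mul(Rational(38, 15), Mul(62, Mul(-1, I))) = Mul(Rational(38, 15), Mul(-62, I)) = Mul(Rational(-2356, 15), I)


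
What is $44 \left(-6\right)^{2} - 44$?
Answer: $1540$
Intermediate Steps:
$44 \left(-6\right)^{2} - 44 = 44 \cdot 36 - 44 = 1584 - 44 = 1540$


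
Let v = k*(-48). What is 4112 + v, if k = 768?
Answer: -32752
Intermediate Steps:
v = -36864 (v = 768*(-48) = -36864)
4112 + v = 4112 - 36864 = -32752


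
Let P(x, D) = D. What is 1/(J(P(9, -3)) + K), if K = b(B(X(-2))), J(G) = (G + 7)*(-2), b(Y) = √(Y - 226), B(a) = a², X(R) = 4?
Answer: -4/137 - I*√210/274 ≈ -0.029197 - 0.052888*I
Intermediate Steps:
b(Y) = √(-226 + Y)
J(G) = -14 - 2*G (J(G) = (7 + G)*(-2) = -14 - 2*G)
K = I*√210 (K = √(-226 + 4²) = √(-226 + 16) = √(-210) = I*√210 ≈ 14.491*I)
1/(J(P(9, -3)) + K) = 1/((-14 - 2*(-3)) + I*√210) = 1/((-14 + 6) + I*√210) = 1/(-8 + I*√210)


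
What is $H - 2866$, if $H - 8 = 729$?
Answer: $-2129$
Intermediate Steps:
$H = 737$ ($H = 8 + 729 = 737$)
$H - 2866 = 737 - 2866 = -2129$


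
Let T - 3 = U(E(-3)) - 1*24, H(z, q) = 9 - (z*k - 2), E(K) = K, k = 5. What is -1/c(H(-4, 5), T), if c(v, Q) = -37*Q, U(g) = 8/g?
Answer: -3/2627 ≈ -0.0011420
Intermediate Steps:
H(z, q) = 11 - 5*z (H(z, q) = 9 - (z*5 - 2) = 9 - (5*z - 2) = 9 - (-2 + 5*z) = 9 + (2 - 5*z) = 11 - 5*z)
T = -71/3 (T = 3 + (8/(-3) - 1*24) = 3 + (8*(-1/3) - 24) = 3 + (-8/3 - 24) = 3 - 80/3 = -71/3 ≈ -23.667)
-1/c(H(-4, 5), T) = -1/((-37*(-71/3))) = -1/2627/3 = -1*3/2627 = -3/2627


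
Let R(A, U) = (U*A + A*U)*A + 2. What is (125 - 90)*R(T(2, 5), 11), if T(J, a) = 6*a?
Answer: 693070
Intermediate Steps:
R(A, U) = 2 + 2*U*A**2 (R(A, U) = (A*U + A*U)*A + 2 = (2*A*U)*A + 2 = 2*U*A**2 + 2 = 2 + 2*U*A**2)
(125 - 90)*R(T(2, 5), 11) = (125 - 90)*(2 + 2*11*(6*5)**2) = 35*(2 + 2*11*30**2) = 35*(2 + 2*11*900) = 35*(2 + 19800) = 35*19802 = 693070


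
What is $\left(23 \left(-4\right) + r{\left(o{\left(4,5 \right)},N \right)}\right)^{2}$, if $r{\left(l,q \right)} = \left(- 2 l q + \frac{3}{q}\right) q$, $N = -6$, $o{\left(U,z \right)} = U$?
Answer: $142129$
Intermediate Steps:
$r{\left(l,q \right)} = q \left(\frac{3}{q} - 2 l q\right)$ ($r{\left(l,q \right)} = \left(- 2 l q + \frac{3}{q}\right) q = \left(\frac{3}{q} - 2 l q\right) q = q \left(\frac{3}{q} - 2 l q\right)$)
$\left(23 \left(-4\right) + r{\left(o{\left(4,5 \right)},N \right)}\right)^{2} = \left(23 \left(-4\right) + \left(3 - 8 \left(-6\right)^{2}\right)\right)^{2} = \left(-92 + \left(3 - 8 \cdot 36\right)\right)^{2} = \left(-92 + \left(3 - 288\right)\right)^{2} = \left(-92 - 285\right)^{2} = \left(-377\right)^{2} = 142129$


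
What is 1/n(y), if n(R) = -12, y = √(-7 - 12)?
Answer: -1/12 ≈ -0.083333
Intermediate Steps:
y = I*√19 (y = √(-19) = I*√19 ≈ 4.3589*I)
1/n(y) = 1/(-12) = -1/12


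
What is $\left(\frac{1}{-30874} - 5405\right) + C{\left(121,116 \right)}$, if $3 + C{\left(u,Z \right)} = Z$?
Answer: $- \frac{163385209}{30874} \approx -5292.0$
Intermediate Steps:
$C{\left(u,Z \right)} = -3 + Z$
$\left(\frac{1}{-30874} - 5405\right) + C{\left(121,116 \right)} = \left(\frac{1}{-30874} - 5405\right) + \left(-3 + 116\right) = \left(- \frac{1}{30874} - 5405\right) + 113 = - \frac{166873971}{30874} + 113 = - \frac{163385209}{30874}$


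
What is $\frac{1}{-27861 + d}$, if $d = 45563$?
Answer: $\frac{1}{17702} \approx 5.6491 \cdot 10^{-5}$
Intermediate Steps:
$\frac{1}{-27861 + d} = \frac{1}{-27861 + 45563} = \frac{1}{17702}$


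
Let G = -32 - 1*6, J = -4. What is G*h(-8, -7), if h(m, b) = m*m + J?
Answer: -2280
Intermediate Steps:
G = -38 (G = -32 - 6 = -38)
h(m, b) = -4 + m² (h(m, b) = m*m - 4 = m² - 4 = -4 + m²)
G*h(-8, -7) = -38*(-4 + (-8)²) = -38*(-4 + 64) = -38*60 = -2280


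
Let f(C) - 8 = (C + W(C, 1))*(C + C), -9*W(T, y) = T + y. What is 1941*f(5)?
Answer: 99638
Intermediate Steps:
W(T, y) = -T/9 - y/9 (W(T, y) = -(T + y)/9 = -T/9 - y/9)
f(C) = 8 + 2*C*(-⅑ + 8*C/9) (f(C) = 8 + (C + (-C/9 - ⅑*1))*(C + C) = 8 + (C + (-C/9 - ⅑))*(2*C) = 8 + (C + (-⅑ - C/9))*(2*C) = 8 + (-⅑ + 8*C/9)*(2*C) = 8 + 2*C*(-⅑ + 8*C/9))
1941*f(5) = 1941*(8 - 2/9*5 + (16/9)*5²) = 1941*(8 - 10/9 + (16/9)*25) = 1941*(8 - 10/9 + 400/9) = 1941*(154/3) = 99638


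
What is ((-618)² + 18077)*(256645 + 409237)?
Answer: 266353465882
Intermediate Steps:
((-618)² + 18077)*(256645 + 409237) = (381924 + 18077)*665882 = 400001*665882 = 266353465882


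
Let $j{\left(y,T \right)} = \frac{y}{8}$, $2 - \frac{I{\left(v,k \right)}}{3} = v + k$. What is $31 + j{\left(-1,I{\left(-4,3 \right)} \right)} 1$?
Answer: $\frac{247}{8} \approx 30.875$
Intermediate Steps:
$I{\left(v,k \right)} = 6 - 3 k - 3 v$ ($I{\left(v,k \right)} = 6 - 3 \left(v + k\right) = 6 - 3 \left(k + v\right) = 6 - \left(3 k + 3 v\right) = 6 - 3 k - 3 v$)
$j{\left(y,T \right)} = \frac{y}{8}$ ($j{\left(y,T \right)} = y \frac{1}{8} = \frac{y}{8}$)
$31 + j{\left(-1,I{\left(-4,3 \right)} \right)} 1 = 31 + \frac{1}{8} \left(-1\right) 1 = 31 - \frac{1}{8} = \frac{247}{8}$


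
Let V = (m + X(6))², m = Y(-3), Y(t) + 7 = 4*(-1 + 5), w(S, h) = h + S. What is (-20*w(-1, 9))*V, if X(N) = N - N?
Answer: -12960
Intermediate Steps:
w(S, h) = S + h
Y(t) = 9 (Y(t) = -7 + 4*(-1 + 5) = -7 + 4*4 = -7 + 16 = 9)
X(N) = 0
m = 9
V = 81 (V = (9 + 0)² = 9² = 81)
(-20*w(-1, 9))*V = -20*(-1 + 9)*81 = -20*8*81 = -160*81 = -12960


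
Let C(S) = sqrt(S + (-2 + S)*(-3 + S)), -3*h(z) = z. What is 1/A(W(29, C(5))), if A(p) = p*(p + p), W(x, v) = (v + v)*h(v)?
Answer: 9/968 ≈ 0.0092975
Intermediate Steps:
h(z) = -z/3
C(S) = sqrt(S + (-3 + S)*(-2 + S))
W(x, v) = -2*v**2/3 (W(x, v) = (v + v)*(-v/3) = (2*v)*(-v/3) = -2*v**2/3)
A(p) = 2*p**2 (A(p) = p*(2*p) = 2*p**2)
1/A(W(29, C(5))) = 1/(2*(-2*(sqrt(6 + 5**2 - 4*5))**2/3)**2) = 1/(2*(-2*(sqrt(6 + 25 - 20))**2/3)**2) = 1/(2*(-2*(sqrt(11))**2/3)**2) = 1/(2*(-2/3*11)**2) = 1/(2*(-22/3)**2) = 1/(2*(484/9)) = 1/(968/9) = 9/968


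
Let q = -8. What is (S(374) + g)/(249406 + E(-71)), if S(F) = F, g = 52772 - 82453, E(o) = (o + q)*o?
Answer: -9769/85005 ≈ -0.11492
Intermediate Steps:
E(o) = o*(-8 + o) (E(o) = (o - 8)*o = (-8 + o)*o = o*(-8 + o))
g = -29681
(S(374) + g)/(249406 + E(-71)) = (374 - 29681)/(249406 - 71*(-8 - 71)) = -29307/(249406 - 71*(-79)) = -29307/(249406 + 5609) = -29307/255015 = -29307*1/255015 = -9769/85005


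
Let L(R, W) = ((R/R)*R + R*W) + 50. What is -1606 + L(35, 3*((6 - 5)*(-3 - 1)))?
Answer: -1941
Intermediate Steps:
L(R, W) = 50 + R + R*W (L(R, W) = (1*R + R*W) + 50 = (R + R*W) + 50 = 50 + R + R*W)
-1606 + L(35, 3*((6 - 5)*(-3 - 1))) = -1606 + (50 + 35 + 35*(3*((6 - 5)*(-3 - 1)))) = -1606 + (50 + 35 + 35*(3*(1*(-4)))) = -1606 + (50 + 35 + 35*(3*(-4))) = -1606 + (50 + 35 + 35*(-12)) = -1606 + (50 + 35 - 420) = -1606 - 335 = -1941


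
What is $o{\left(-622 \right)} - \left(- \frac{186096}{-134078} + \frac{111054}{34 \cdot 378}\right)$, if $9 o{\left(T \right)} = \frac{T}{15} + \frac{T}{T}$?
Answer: $- \frac{638507371}{43958430} \approx -14.525$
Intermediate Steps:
$o{\left(T \right)} = \frac{1}{9} + \frac{T}{135}$ ($o{\left(T \right)} = \frac{\frac{T}{15} + \frac{T}{T}}{9} = \frac{T \frac{1}{15} + 1}{9} = \frac{\frac{T}{15} + 1}{9} = \frac{1 + \frac{T}{15}}{9} = \frac{1}{9} + \frac{T}{135}$)
$o{\left(-622 \right)} - \left(- \frac{186096}{-134078} + \frac{111054}{34 \cdot 378}\right) = \left(\frac{1}{9} + \frac{1}{135} \left(-622\right)\right) - \left(- \frac{186096}{-134078} + \frac{111054}{34 \cdot 378}\right) = \left(\frac{1}{9} - \frac{622}{135}\right) - \left(\left(-186096\right) \left(- \frac{1}{134078}\right) + \frac{111054}{12852}\right) = - \frac{607}{135} - \left(\frac{93048}{67039} + 111054 \cdot \frac{1}{12852}\right) = - \frac{607}{135} - \left(\frac{93048}{67039} + \frac{18509}{2142}\right) = - \frac{607}{135} - \frac{29390483}{2930562} = - \frac{638507371}{43958430}$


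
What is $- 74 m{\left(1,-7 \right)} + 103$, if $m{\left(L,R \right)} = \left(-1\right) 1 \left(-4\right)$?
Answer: $-193$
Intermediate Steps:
$m{\left(L,R \right)} = 4$ ($m{\left(L,R \right)} = \left(-1\right) \left(-4\right) = 4$)
$- 74 m{\left(1,-7 \right)} + 103 = \left(-74\right) 4 + 103 = -296 + 103 = -193$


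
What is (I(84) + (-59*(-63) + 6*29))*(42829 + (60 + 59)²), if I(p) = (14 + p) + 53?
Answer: 230353580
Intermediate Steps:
I(p) = 67 + p
(I(84) + (-59*(-63) + 6*29))*(42829 + (60 + 59)²) = ((67 + 84) + (-59*(-63) + 6*29))*(42829 + (60 + 59)²) = (151 + (3717 + 174))*(42829 + 119²) = (151 + 3891)*(42829 + 14161) = 4042*56990 = 230353580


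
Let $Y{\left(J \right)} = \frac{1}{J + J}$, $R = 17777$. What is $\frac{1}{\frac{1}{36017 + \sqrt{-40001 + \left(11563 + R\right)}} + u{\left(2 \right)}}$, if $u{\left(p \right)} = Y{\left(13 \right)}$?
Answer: $\frac{2410889728}{92793465} + \frac{338 i \sqrt{10661}}{649554255} \approx 25.981 + 5.3728 \cdot 10^{-5} i$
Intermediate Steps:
$Y{\left(J \right)} = \frac{1}{2 J}$
$u{\left(p \right)} = \frac{1}{26}$ ($u{\left(p \right)} = \frac{1}{2 \cdot 13} = \frac{1}{2} \cdot \frac{1}{13} = \frac{1}{26}$)
$\frac{1}{\frac{1}{36017 + \sqrt{-40001 + \left(11563 + R\right)}} + u{\left(2 \right)}} = \frac{1}{\frac{1}{36017 + \sqrt{-40001 + \left(11563 + 17777\right)}} + \frac{1}{26}} = \frac{1}{\frac{1}{36017 + \sqrt{-40001 + 29340}} + \frac{1}{26}} = \frac{1}{\frac{1}{36017 + \sqrt{-10661}} + \frac{1}{26}} = \frac{1}{\frac{1}{36017 + i \sqrt{10661}} + \frac{1}{26}} = \frac{1}{\frac{1}{26} + \frac{1}{36017 + i \sqrt{10661}}}$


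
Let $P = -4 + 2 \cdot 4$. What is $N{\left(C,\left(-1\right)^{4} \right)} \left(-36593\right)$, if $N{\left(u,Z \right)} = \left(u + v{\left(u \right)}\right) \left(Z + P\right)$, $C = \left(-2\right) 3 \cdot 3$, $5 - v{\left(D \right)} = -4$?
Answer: $1646685$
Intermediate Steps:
$v{\left(D \right)} = 9$ ($v{\left(D \right)} = 5 - -4 = 5 + 4 = 9$)
$P = 4$ ($P = -4 + 8 = 4$)
$C = -18$ ($C = \left(-6\right) 3 = -18$)
$N{\left(u,Z \right)} = \left(4 + Z\right) \left(9 + u\right)$ ($N{\left(u,Z \right)} = \left(u + 9\right) \left(Z + 4\right) = \left(9 + u\right) \left(4 + Z\right) = \left(4 + Z\right) \left(9 + u\right)$)
$N{\left(C,\left(-1\right)^{4} \right)} \left(-36593\right) = \left(36 + 4 \left(-18\right) + 9 \left(-1\right)^{4} + \left(-1\right)^{4} \left(-18\right)\right) \left(-36593\right) = \left(36 - 72 + 9 \cdot 1 + 1 \left(-18\right)\right) \left(-36593\right) = \left(36 - 72 + 9 - 18\right) \left(-36593\right) = \left(-45\right) \left(-36593\right) = 1646685$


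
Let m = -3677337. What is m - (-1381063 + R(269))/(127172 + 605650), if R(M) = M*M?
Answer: -449138691052/122137 ≈ -3.6773e+6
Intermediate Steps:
R(M) = M²
m - (-1381063 + R(269))/(127172 + 605650) = -3677337 - (-1381063 + 269²)/(127172 + 605650) = -3677337 - (-1381063 + 72361)/732822 = -3677337 - (-1308702)/732822 = -3677337 - 1*(-218117/122137) = -3677337 + 218117/122137 = -449138691052/122137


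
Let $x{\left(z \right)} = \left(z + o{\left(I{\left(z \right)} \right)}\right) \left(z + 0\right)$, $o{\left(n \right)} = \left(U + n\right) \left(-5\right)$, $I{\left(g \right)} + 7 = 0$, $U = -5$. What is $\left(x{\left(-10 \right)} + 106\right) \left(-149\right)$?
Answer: $58706$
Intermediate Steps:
$I{\left(g \right)} = -7$ ($I{\left(g \right)} = -7 + 0 = -7$)
$o{\left(n \right)} = 25 - 5 n$ ($o{\left(n \right)} = \left(-5 + n\right) \left(-5\right) = 25 - 5 n$)
$x{\left(z \right)} = z \left(60 + z\right)$ ($x{\left(z \right)} = \left(z + \left(25 - -35\right)\right) \left(z + 0\right) = \left(z + \left(25 + 35\right)\right) z = \left(z + 60\right) z = \left(60 + z\right) z = z \left(60 + z\right)$)
$\left(x{\left(-10 \right)} + 106\right) \left(-149\right) = \left(- 10 \left(60 - 10\right) + 106\right) \left(-149\right) = \left(\left(-10\right) 50 + 106\right) \left(-149\right) = \left(-500 + 106\right) \left(-149\right) = \left(-394\right) \left(-149\right) = 58706$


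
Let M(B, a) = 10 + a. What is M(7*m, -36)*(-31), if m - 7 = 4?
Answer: 806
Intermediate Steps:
m = 11 (m = 7 + 4 = 11)
M(7*m, -36)*(-31) = (10 - 36)*(-31) = -26*(-31) = 806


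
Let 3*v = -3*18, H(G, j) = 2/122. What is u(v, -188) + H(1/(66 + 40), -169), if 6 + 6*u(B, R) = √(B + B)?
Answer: -60/61 + I ≈ -0.98361 + 1.0*I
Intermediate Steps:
H(G, j) = 1/61 (H(G, j) = 2*(1/122) = 1/61)
v = -18 (v = (-3*18)/3 = (⅓)*(-54) = -18)
u(B, R) = -1 + √2*√B/6 (u(B, R) = -1 + √(B + B)/6 = -1 + √(2*B)/6 = -1 + (√2*√B)/6 = -1 + √2*√B/6)
u(v, -188) + H(1/(66 + 40), -169) = (-1 + √2*√(-18)/6) + 1/61 = (-1 + √2*(3*I*√2)/6) + 1/61 = (-1 + I) + 1/61 = -60/61 + I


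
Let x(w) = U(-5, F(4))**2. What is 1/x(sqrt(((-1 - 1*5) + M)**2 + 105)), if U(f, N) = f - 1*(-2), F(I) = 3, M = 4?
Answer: 1/9 ≈ 0.11111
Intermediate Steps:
U(f, N) = 2 + f (U(f, N) = f + 2 = 2 + f)
x(w) = 9 (x(w) = (2 - 5)**2 = (-3)**2 = 9)
1/x(sqrt(((-1 - 1*5) + M)**2 + 105)) = 1/9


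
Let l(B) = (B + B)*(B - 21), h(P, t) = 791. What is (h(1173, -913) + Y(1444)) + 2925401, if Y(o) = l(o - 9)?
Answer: 6984372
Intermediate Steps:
l(B) = 2*B*(-21 + B) (l(B) = (2*B)*(-21 + B) = 2*B*(-21 + B))
Y(o) = 2*(-30 + o)*(-9 + o) (Y(o) = 2*(o - 9)*(-21 + (o - 9)) = 2*(-9 + o)*(-21 + (-9 + o)) = 2*(-9 + o)*(-30 + o) = 2*(-30 + o)*(-9 + o))
(h(1173, -913) + Y(1444)) + 2925401 = (791 + 2*(-30 + 1444)*(-9 + 1444)) + 2925401 = (791 + 2*1414*1435) + 2925401 = (791 + 4058180) + 2925401 = 4058971 + 2925401 = 6984372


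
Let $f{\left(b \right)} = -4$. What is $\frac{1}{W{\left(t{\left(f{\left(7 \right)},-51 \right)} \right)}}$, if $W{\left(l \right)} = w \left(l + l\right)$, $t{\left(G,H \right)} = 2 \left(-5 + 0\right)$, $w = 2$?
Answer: $- \frac{1}{40} \approx -0.025$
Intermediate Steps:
$t{\left(G,H \right)} = -10$ ($t{\left(G,H \right)} = 2 \left(-5\right) = -10$)
$W{\left(l \right)} = 4 l$ ($W{\left(l \right)} = 2 \left(l + l\right) = 2 \cdot 2 l = 4 l$)
$\frac{1}{W{\left(t{\left(f{\left(7 \right)},-51 \right)} \right)}} = \frac{1}{4 \left(-10\right)} = \frac{1}{-40} = - \frac{1}{40}$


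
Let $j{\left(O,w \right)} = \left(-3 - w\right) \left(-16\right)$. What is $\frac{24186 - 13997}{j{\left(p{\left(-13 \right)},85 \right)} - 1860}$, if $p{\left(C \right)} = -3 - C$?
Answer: $- \frac{10189}{452} \approx -22.542$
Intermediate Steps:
$j{\left(O,w \right)} = 48 + 16 w$
$\frac{24186 - 13997}{j{\left(p{\left(-13 \right)},85 \right)} - 1860} = \frac{24186 - 13997}{\left(48 + 16 \cdot 85\right) - 1860} = \frac{10189}{\left(48 + 1360\right) - 1860} = \frac{10189}{1408 - 1860} = \frac{10189}{-452} = 10189 \left(- \frac{1}{452}\right) = - \frac{10189}{452}$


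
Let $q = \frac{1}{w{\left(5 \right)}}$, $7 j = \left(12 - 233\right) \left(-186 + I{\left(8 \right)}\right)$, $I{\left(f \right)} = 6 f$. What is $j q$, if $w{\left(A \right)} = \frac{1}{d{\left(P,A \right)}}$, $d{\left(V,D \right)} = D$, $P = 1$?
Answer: $\frac{152490}{7} \approx 21784.0$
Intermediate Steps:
$w{\left(A \right)} = \frac{1}{A}$
$j = \frac{30498}{7}$ ($j = \frac{\left(12 - 233\right) \left(-186 + 6 \cdot 8\right)}{7} = \frac{\left(-221\right) \left(-186 + 48\right)}{7} = \frac{\left(-221\right) \left(-138\right)}{7} = \frac{1}{7} \cdot 30498 = \frac{30498}{7} \approx 4356.9$)
$q = 5$ ($q = \frac{1}{\frac{1}{5}} = 5$)
$j q = \frac{30498}{7} \cdot 5 = \frac{152490}{7}$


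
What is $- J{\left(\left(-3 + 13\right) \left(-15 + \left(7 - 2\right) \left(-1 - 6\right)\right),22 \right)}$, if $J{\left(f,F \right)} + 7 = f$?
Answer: $507$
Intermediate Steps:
$J{\left(f,F \right)} = -7 + f$
$- J{\left(\left(-3 + 13\right) \left(-15 + \left(7 - 2\right) \left(-1 - 6\right)\right),22 \right)} = - (-7 + \left(-3 + 13\right) \left(-15 + \left(7 - 2\right) \left(-1 - 6\right)\right)) = - (-7 + 10 \left(-15 + 5 \left(-7\right)\right)) = - (-7 + 10 \left(-15 - 35\right)) = - (-7 + 10 \left(-50\right)) = - (-7 - 500) = \left(-1\right) \left(-507\right) = 507$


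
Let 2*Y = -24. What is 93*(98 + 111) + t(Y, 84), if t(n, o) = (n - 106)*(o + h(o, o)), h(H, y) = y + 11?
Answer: -1685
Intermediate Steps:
Y = -12 (Y = (½)*(-24) = -12)
h(H, y) = 11 + y
t(n, o) = (-106 + n)*(11 + 2*o) (t(n, o) = (n - 106)*(o + (11 + o)) = (-106 + n)*(11 + 2*o))
93*(98 + 111) + t(Y, 84) = 93*(98 + 111) + (-1166 - 212*84 - 12*84 - 12*(11 + 84)) = 93*209 + (-1166 - 17808 - 1008 - 12*95) = 19437 + (-1166 - 17808 - 1008 - 1140) = 19437 - 21122 = -1685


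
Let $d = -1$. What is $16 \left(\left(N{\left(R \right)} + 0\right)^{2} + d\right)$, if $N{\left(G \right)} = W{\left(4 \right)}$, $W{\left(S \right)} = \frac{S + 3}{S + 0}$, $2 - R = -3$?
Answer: $33$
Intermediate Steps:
$R = 5$ ($R = 2 - -3 = 2 + 3 = 5$)
$W{\left(S \right)} = \frac{3 + S}{S}$
$N{\left(G \right)} = \frac{7}{4}$ ($N{\left(G \right)} = \frac{3 + 4}{4} = \frac{1}{4} \cdot 7 = \frac{7}{4}$)
$16 \left(\left(N{\left(R \right)} + 0\right)^{2} + d\right) = 16 \left(\left(\frac{7}{4} + 0\right)^{2} - 1\right) = 16 \left(\left(\frac{7}{4}\right)^{2} - 1\right) = 16 \left(\frac{49}{16} - 1\right) = 16 \cdot \frac{33}{16} = 33$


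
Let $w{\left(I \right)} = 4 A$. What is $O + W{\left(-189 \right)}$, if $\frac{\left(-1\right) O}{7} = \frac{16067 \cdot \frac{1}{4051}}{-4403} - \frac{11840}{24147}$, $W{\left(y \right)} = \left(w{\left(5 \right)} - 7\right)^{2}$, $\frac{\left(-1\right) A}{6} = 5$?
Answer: $\frac{992604162371446}{61528463613} \approx 16132.0$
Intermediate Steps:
$A = -30$ ($A = \left(-6\right) 5 = -30$)
$w{\left(I \right)} = -120$ ($w{\left(I \right)} = 4 \left(-30\right) = -120$)
$W{\left(y \right)} = 16129$ ($W{\left(y \right)} = \left(-120 - 7\right)^{2} = \left(-127\right)^{2} = 16129$)
$O = \frac{211572757369}{61528463613}$ ($O = - 7 \left(\frac{16067 \cdot \frac{1}{4051}}{-4403} - \frac{11840}{24147}\right) = - 7 \left(16067 \cdot \frac{1}{4051} \left(- \frac{1}{4403}\right) - \frac{11840}{24147}\right) = - 7 \left(\frac{16067}{4051} \left(- \frac{1}{4403}\right) - \frac{11840}{24147}\right) = - 7 \left(- \frac{16067}{17836553} - \frac{11840}{24147}\right) = \left(-7\right) \left(- \frac{211572757369}{430699245291}\right) = \frac{211572757369}{61528463613} \approx 3.4386$)
$O + W{\left(-189 \right)} = \frac{211572757369}{61528463613} + 16129 = \frac{992604162371446}{61528463613}$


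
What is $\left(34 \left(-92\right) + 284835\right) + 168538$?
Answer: $450245$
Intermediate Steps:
$\left(34 \left(-92\right) + 284835\right) + 168538 = \left(-3128 + 284835\right) + 168538 = 281707 + 168538 = 450245$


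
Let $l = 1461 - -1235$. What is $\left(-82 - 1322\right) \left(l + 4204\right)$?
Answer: $-9687600$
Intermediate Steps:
$l = 2696$ ($l = 1461 + 1235 = 2696$)
$\left(-82 - 1322\right) \left(l + 4204\right) = \left(-82 - 1322\right) \left(2696 + 4204\right) = \left(-1404\right) 6900 = -9687600$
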